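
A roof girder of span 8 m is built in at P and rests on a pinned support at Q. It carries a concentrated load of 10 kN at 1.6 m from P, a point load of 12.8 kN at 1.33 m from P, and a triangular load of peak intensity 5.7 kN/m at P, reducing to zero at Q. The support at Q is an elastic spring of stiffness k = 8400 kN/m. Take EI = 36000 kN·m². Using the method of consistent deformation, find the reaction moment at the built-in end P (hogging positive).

Choose R_Q as the redundant. The primary structure is the cantilever fixed at P.
Deflection at Q on the released cantilever, summing each load's contribution:
  point load 10 at a = 1.6: Pa²(3L − a)/(6EI) = 95.57/EI
  point load 12.8 at a = 1.33: Pa²(3L − a)/(6EI) = 85.55/EI
  triangular load, peak 5.7 at the fixed end: w₀L⁴/(30EI) = 778.2/EI
  δ_0 = 959.4/EI
Tip deflection under a unit load at Q: L³/(3EI) = 170.7/EI.
With EI = 36000 kN·m²: δ_0 = 0.026649 m and δ_{QQ} = 0.004741 m/kN.
Compatibility — the spring shortens by R_Q/k under the reaction it provides: δ_0 − R_Q·δ_{QQ} = R_Q/k. With 1/k = 0.000119 m/kN, R_Q = δ_0 / (δ_{QQ} + 1/k) = 0.026649 / (0.004741 + 0.000119) = 5.484 kN.
Moment equilibrium about P: M_P = Σ(load moments about P) − R_Q·L = 93.82 − 5.484×8 = 49.96 kN·m.

M_P = 49.96 kN·m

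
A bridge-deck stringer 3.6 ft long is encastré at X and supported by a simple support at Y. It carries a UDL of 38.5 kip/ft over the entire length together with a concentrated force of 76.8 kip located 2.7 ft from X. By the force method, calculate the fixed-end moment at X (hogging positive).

Take the reaction at Y as the redundant and release it; the primary structure is a cantilever fixed at X.
Free-end deflection of the primary structure under the applied loading (downward +):
  UDL 38.5: wL⁴/(8EI) = 808.3/EI
  point load 76.8 at a = 2.7: Pa²(3L − a)/(6EI) = 755.8/EI
  δ_0 = 1564/EI
Flexibility coefficient — unit upward force at Y: δ_{YY} = L³/(3EI) = 15.55/EI.
The prop prevents deflection at Y: R_Y = δ_0/δ_{YY} = 1564/15.55 = 100.6 kip.
Moment equilibrium about X: M_X = Σ(load moments about X) − R_Y·L = 456.8 − 100.6×3.6 = 94.77 kip·ft.

M_X = 94.77 kip·ft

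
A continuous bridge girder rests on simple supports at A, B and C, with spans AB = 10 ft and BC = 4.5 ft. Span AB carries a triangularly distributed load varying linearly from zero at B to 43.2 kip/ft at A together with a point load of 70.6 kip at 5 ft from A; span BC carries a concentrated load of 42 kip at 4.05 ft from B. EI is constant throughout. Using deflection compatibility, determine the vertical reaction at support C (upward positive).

Take M_B as the redundant. Released structure: two simple spans AB and BC with a hinge at B.
End slopes at the hinge B, treating each span as simply supported:
  span AB: triangular load, peak 43.2: 7w₀L³/(360EI) = 840/EI
  span AB: point load 70.6 at a = 5: Pab(L + a)/(6LEI) = 441.2/EI
  span BC: point load 42 at a = 4.05: Pab(L + b)/(6LEI) = 14.03/EI
  relative rotation θ_0 = (1281 + 14.03)/EI = 1295/EI
A unit hogging moment at B produces rotation L₁/(3EI) + L₂/(3EI) = 4.833/EI.
Compatibility: M_B·(L₁+L₂)/(3EI) = θ_0, giving M_B = 268 kip·ft (hogging).
Span BC, ΣM about C: R_B^{BC}·4.5 = 18.9 + 268, so R_B^{BC} = 63.75 kip and R_C = 42 − 63.75 = -21.75 kip.

R_C = -21.75 kip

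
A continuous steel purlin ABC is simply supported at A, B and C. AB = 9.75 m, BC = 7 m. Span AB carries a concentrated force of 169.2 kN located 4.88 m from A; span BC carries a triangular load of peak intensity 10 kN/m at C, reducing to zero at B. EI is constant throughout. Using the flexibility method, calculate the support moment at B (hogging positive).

M_B = 192.1 kN·m

Insert a hinge at B; M_B is the redundant, and each span becomes simply supported.
End slopes at the hinge B, treating each span as simply supported:
  span AB: point load 169.2 at a = 4.88: Pab(L + a)/(6LEI) = 1006/EI
  span BC: triangular load, peak 10: 7w₀L³/(360EI) = 66.69/EI
  relative rotation θ_0 = (1006 + 66.69)/EI = 1072/EI
A unit hogging moment at B produces rotation L₁/(3EI) + L₂/(3EI) = 5.583/EI.
Slope continuity at B: θ_0 = M_B·5.583/EI, so M_B = 1072/5.583 = 192.1 kN·m (hogging).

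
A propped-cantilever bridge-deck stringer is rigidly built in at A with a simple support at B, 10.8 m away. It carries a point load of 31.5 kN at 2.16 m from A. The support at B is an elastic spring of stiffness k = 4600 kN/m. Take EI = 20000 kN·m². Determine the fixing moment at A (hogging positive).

Remove the prop at B; the released (primary) structure is a cantilever built in at A.
Free-end deflection of the primary structure under the applied loading (downward +):
  point load 31.5 at a = 2.16: Pa²(3L − a)/(6EI) = 740.7/EI
Tip deflection under a unit load at B: L³/(3EI) = 419.9/EI.
With EI = 20000 kN·m²: δ_0 = 0.037036 m and δ_{BB} = 0.020995 m/kN.
Compatibility — the spring shortens by R_B/k under the reaction it provides: δ_0 − R_B·δ_{BB} = R_B/k. With 1/k = 0.000217 m/kN, R_B = δ_0 / (δ_{BB} + 1/k) = 0.037036 / (0.020995 + 0.000217) = 1.746 kN.
Moment equilibrium about A: M_A = Σ(load moments about A) − R_B·L = 68.04 − 1.746×10.8 = 49.18 kN·m.

M_A = 49.18 kN·m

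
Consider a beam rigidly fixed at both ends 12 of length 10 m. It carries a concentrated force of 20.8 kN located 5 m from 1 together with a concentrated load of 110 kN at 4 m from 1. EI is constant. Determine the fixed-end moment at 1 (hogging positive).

M_1 = 184.4 kN·m

Release both end moments; the primary structure is a simply-supported span 12 with redundants M_1 and M_2.
On the primary (simply-supported) span, the end slopes from the loading are:
  at 1: point load 20.8 at a = 5: Pab(L + b)/(6LEI) = 130/EI
  at 2: point load 20.8 at a = 5: Pab(L + a)/(6LEI) = 130/EI
  at 1: point load 110 at a = 4: Pab(L + b)/(6LEI) = 704/EI
  at 2: point load 110 at a = 4: Pab(L + a)/(6LEI) = 616/EI
  θ_10 = 834/EI,  θ_20 = 746/EI
Flexibility coefficients: a unit moment at one end gives L/(3EI) there and L/(6EI) at the far end, so f₁₁ = f₂₂ = 3.333/EI and f₁₂ = f₂₁ = 1.667/EI.
Compatibility — zero rotation at each built-in end:
  3.333 M_1 + 1.667 M_2 = 834
  1.667 M_1 + 3.333 M_2 = 746
Solving the pair gives M_1 = 184.4 kN·m and M_2 = 131.6 kN·m (hogging).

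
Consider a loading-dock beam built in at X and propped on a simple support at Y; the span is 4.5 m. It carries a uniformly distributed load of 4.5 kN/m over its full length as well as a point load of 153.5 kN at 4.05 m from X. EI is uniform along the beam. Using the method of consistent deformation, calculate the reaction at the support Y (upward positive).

R_Y = 138.1 kN

Release the roller at Y. Primary structure: cantilever fixed at X.
Primary-structure tip deflection at Y by superposition:
  UDL 4.5: wL⁴/(8EI) = 230.7/EI
  point load 153.5 at a = 4.05: Pa²(3L − a)/(6EI) = 3966/EI
  δ_0 = 4196/EI
Flexibility coefficient — unit upward force at Y: δ_{YY} = L³/(3EI) = 30.38/EI.
Compatibility at Y: δ_0 − R_Y·δ_{YY} = 0, so R_Y = 4196/30.38 = 138.1 kN.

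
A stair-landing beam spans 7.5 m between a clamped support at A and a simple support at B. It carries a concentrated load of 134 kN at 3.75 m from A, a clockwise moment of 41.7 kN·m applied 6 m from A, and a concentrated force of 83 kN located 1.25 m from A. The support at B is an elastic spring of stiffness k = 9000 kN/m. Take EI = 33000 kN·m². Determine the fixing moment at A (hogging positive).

M_A = 259.5 kN·m

Choose R_B as the redundant. The primary structure is the cantilever fixed at A.
Deflection at B on the released cantilever, summing each load's contribution:
  point load 134 at a = 3.75: Pa²(3L − a)/(6EI) = 5889/EI
  clockwise couple 41.7 at a = 6: M₀a(2L − a)/(2EI) = 1126/EI
  point load 83 at a = 1.25: Pa²(3L − a)/(6EI) = 459.3/EI
  δ_0 = 7474/EI
Flexibility coefficient — unit upward force at B: δ_{BB} = L³/(3EI) = 140.6/EI.
With EI = 33000 kN·m²: δ_0 = 0.22648 m and δ_{BB} = 0.004261 m/kN.
Compatibility — the spring shortens by R_B/k under the reaction it provides: δ_0 − R_B·δ_{BB} = R_B/k. With 1/k = 0.000111 m/kN, R_B = δ_0 / (δ_{BB} + 1/k) = 0.22648 / (0.004261 + 0.000111) = 51.8 kN.
Moment equilibrium about A: M_A = Σ(load moments about A) − R_B·L = 648 − 51.8×7.5 = 259.5 kN·m.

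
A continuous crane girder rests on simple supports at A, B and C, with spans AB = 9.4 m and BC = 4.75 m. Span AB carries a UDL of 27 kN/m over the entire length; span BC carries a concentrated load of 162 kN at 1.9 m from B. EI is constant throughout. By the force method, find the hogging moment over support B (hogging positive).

M_B = 247.7 kN·m

Release continuity at B by inserting a hinge; the redundant is the internal moment M_B. The primary structure is two simply-supported spans AB and BC.
Discontinuity in slope at B on the released structure — sum the simple-span end rotations:
  span AB: UDL 27: wL³/(24EI) = 934.4/EI
  span BC: point load 162 at a = 1.9: Pab(L + b)/(6LEI) = 233.9/EI
  relative rotation θ_0 = (934.4 + 233.9)/EI = 1168/EI
A unit hogging moment at B produces rotation L₁/(3EI) + L₂/(3EI) = 4.717/EI.
Slope continuity at B: θ_0 = M_B·4.717/EI, so M_B = 1168/4.717 = 247.7 kN·m (hogging).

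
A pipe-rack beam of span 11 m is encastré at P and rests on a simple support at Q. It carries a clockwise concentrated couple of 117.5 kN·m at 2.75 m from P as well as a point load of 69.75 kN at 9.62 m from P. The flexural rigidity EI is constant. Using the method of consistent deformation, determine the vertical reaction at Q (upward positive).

R_Q = 63.7 kN

Remove the prop at Q; the released (primary) structure is a cantilever built in at P.
Free-end deflection of the primary structure under the applied loading (downward +):
  clockwise couple 117.5 at a = 2.75: M₀a(2L − a)/(2EI) = 3110/EI
  point load 69.75 at a = 9.62: Pa²(3L − a)/(6EI) = 25153/EI
  δ_0 = 28263/EI
Tip deflection under a unit load at Q: L³/(3EI) = 443.7/EI.
The prop prevents deflection at Q: R_Q = δ_0/δ_{QQ} = 28263/443.7 = 63.7 kN.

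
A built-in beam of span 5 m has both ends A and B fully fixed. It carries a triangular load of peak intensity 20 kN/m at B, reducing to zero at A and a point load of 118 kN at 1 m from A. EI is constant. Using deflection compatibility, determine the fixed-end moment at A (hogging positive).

M_A = 92.19 kN·m

Release both end moments; the primary structure is a simply-supported span AB with redundants M_A and M_B.
On the primary (simply-supported) span, the end slopes from the loading are:
  at A: triangular load, peak 20: 7w₀L³/(360EI) = 48.61/EI
  at B: triangular load, peak 20: w₀L³/(45EI) = 55.56/EI
  at A: point load 118 at a = 1: Pab(L + b)/(6LEI) = 141.6/EI
  at B: point load 118 at a = 1: Pab(L + a)/(6LEI) = 94.4/EI
  θ_A0 = 190.2/EI,  θ_B0 = 150/EI
Flexibility coefficients: a unit moment at one end gives L/(3EI) there and L/(6EI) at the far end, so f₁₁ = f₂₂ = 1.667/EI and f₁₂ = f₂₁ = 0.8333/EI.
Compatibility — zero rotation at each built-in end:
  1.667 M_A + 0.8333 M_B = 190.2
  0.8333 M_A + 1.667 M_B = 150
Solving the pair gives M_A = 92.19 kN·m and M_B = 43.88 kN·m (hogging).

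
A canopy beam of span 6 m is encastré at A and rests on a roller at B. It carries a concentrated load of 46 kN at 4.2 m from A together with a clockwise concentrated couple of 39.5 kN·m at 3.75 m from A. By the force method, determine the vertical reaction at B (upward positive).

Remove the prop at B; the released (primary) structure is a cantilever built in at A.
Deflection at B on the released cantilever, summing each load's contribution:
  point load 46 at a = 4.2: Pa²(3L − a)/(6EI) = 1866/EI
  clockwise couple 39.5 at a = 3.75: M₀a(2L − a)/(2EI) = 611/EI
  δ_0 = 2477/EI
Flexibility coefficient — unit upward force at B: δ_{BB} = L³/(3EI) = 72/EI.
The prop prevents deflection at B: R_B = δ_0/δ_{BB} = 2477/72 = 34.41 kN.

R_B = 34.41 kN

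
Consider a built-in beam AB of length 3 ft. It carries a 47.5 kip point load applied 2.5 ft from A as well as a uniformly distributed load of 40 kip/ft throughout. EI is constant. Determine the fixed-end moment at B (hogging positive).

M_B = 46.49 kip·ft

Take the two fixed-end moments M_A, M_B as redundants; the released structure is the simple span AB.
Simple-span end rotations at A and B under the given loads:
  at A: point load 47.5 at a = 2.5: Pab(L + b)/(6LEI) = 11.55/EI
  at B: point load 47.5 at a = 2.5: Pab(L + a)/(6LEI) = 18.14/EI
  at A: UDL 40: wL³/(24EI) = 45/EI
  at B: UDL 40: wL³/(24EI) = 45/EI
  θ_A0 = 56.55/EI,  θ_B0 = 63.14/EI
Flexibility coefficients: a unit moment at one end gives L/(3EI) there and L/(6EI) at the far end, so f₁₁ = f₂₂ = 1/EI and f₁₂ = f₂₁ = 0.5/EI.
Compatibility — zero rotation at each built-in end:
  1 M_A + 0.5 M_B = 56.55
  0.5 M_A + 1 M_B = 63.14
Solving the pair gives M_A = 33.3 kip·ft and M_B = 46.49 kip·ft (hogging).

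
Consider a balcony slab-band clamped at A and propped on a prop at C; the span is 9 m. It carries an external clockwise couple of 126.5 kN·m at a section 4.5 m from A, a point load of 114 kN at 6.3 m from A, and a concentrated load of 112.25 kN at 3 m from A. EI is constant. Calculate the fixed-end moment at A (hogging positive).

M_A = 311.3 kN·m

Choose R_C as the redundant. The primary structure is the cantilever fixed at A.
Free-end deflection of the primary structure under the applied loading (downward +):
  clockwise couple 126.5 at a = 4.5: M₀a(2L − a)/(2EI) = 3842/EI
  point load 114 at a = 6.3: Pa²(3L − a)/(6EI) = 15610/EI
  point load 112.25 at a = 3: Pa²(3L − a)/(6EI) = 4041/EI
  δ_0 = 23494/EI
Flexibility coefficient — unit upward force at C: δ_{CC} = L³/(3EI) = 243/EI.
The prop prevents deflection at C: R_C = δ_0/δ_{CC} = 23494/243 = 96.68 kN.
Moment equilibrium about A: M_A = Σ(load moments about A) − R_C·L = 1181 − 96.68×9 = 311.3 kN·m.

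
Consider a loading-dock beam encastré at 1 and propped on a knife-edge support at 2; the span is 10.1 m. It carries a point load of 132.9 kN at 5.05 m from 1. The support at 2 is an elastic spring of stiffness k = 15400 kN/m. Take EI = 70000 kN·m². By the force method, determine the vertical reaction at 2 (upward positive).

R_2 = 40.99 kN

Release the roller at 2. Primary structure: cantilever fixed at 1.
Primary-structure tip deflection at 2 by superposition:
  point load 132.9 at a = 5.05: Pa²(3L − a)/(6EI) = 14263/EI
Tip deflection under a unit load at 2: L³/(3EI) = 343.4/EI.
With EI = 70000 kN·m²: δ_0 = 0.20376 m and δ_{22} = 0.004906 m/kN.
Compatibility — the spring shortens by R_2/k under the reaction it provides: δ_0 − R_2·δ_{22} = R_2/k. With 1/k = 0.000065 m/kN, R_2 = δ_0 / (δ_{22} + 1/k) = 0.20376 / (0.004906 + 0.000065) = 40.99 kN.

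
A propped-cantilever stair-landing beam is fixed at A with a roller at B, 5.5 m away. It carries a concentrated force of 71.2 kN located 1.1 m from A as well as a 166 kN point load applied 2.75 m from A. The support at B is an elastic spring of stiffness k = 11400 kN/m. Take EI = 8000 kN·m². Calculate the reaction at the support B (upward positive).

R_B = 55.16 kN

Take the reaction at B as the redundant and release it; the primary structure is a cantilever fixed at A.
Primary-structure tip deflection at B by superposition:
  point load 71.2 at a = 1.1: Pa²(3L − a)/(6EI) = 221.1/EI
  point load 166 at a = 2.75: Pa²(3L − a)/(6EI) = 2877/EI
  δ_0 = 3098/EI
Flexibility coefficient — unit upward force at B: δ_{BB} = L³/(3EI) = 55.46/EI.
With EI = 8000 kN·m²: δ_0 = 0.38725 m and δ_{BB} = 0.006932 m/kN.
Compatibility — the spring shortens by R_B/k under the reaction it provides: δ_0 − R_B·δ_{BB} = R_B/k. With 1/k = 0.000088 m/kN, R_B = δ_0 / (δ_{BB} + 1/k) = 0.38725 / (0.006932 + 0.000088) = 55.16 kN.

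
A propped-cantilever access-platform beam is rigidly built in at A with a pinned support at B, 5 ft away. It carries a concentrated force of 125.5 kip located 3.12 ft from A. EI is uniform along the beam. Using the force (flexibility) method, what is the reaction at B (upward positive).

R_B = 58.05 kip

Remove the prop at B; the released (primary) structure is a cantilever built in at A.
Free-end deflection of the primary structure under the applied loading (downward +):
  point load 125.5 at a = 3.12: Pa²(3L − a)/(6EI) = 2419/EI
Tip deflection under a unit load at B: L³/(3EI) = 41.67/EI.
Compatibility at B: δ_0 − R_B·δ_{BB} = 0, so R_B = 2419/41.67 = 58.05 kip.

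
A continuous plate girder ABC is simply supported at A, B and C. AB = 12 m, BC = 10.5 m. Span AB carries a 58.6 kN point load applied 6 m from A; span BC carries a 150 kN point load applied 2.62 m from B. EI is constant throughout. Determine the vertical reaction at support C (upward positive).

Release continuity at B by inserting a hinge; the redundant is the internal moment M_B. The primary structure is two simply-supported spans AB and BC.
Discontinuity in slope at B on the released structure — sum the simple-span end rotations:
  span AB: point load 58.6 at a = 6: Pab(L + a)/(6LEI) = 527.4/EI
  span BC: point load 150 at a = 2.62: Pab(L + b)/(6LEI) = 903.5/EI
  relative rotation θ_0 = (527.4 + 903.5)/EI = 1431/EI
A unit hogging moment at B produces rotation L₁/(3EI) + L₂/(3EI) = 7.5/EI.
Slope continuity at B: θ_0 = M_B·7.5/EI, so M_B = 1431/7.5 = 190.8 kN·m (hogging).
Span BC, ΣM about C: R_B^{BC}·10.5 = 1182 + 190.8, so R_B^{BC} = 130.7 kN and R_C = 150 − 130.7 = 19.26 kN.

R_C = 19.26 kN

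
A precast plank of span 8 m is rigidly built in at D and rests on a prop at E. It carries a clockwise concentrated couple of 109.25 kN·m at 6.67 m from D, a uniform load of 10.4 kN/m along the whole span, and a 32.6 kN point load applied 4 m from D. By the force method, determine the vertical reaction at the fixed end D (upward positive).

R_D = 54.49 kN

Choose R_E as the redundant. The primary structure is the cantilever fixed at D.
Deflection at E on the released cantilever, summing each load's contribution:
  clockwise couple 109.25 at a = 6.67: M₀a(2L − a)/(2EI) = 3399/EI
  UDL 10.4: wL⁴/(8EI) = 5325/EI
  point load 32.6 at a = 4: Pa²(3L − a)/(6EI) = 1739/EI
  δ_0 = 10463/EI
Tip deflection under a unit load at E: L³/(3EI) = 170.7/EI.
The prop prevents deflection at E: R_E = δ_0/δ_{EE} = 10463/170.7 = 61.31 kN.
Vertical equilibrium: R_D = ΣP − R_E = 115.8 − 61.31 = 54.49 kN.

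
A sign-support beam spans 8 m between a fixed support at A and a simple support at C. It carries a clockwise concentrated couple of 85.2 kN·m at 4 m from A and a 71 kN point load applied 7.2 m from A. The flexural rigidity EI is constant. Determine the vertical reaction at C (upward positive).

R_C = 72.37 kN

Choose R_C as the redundant. The primary structure is the cantilever fixed at A.
Primary-structure tip deflection at C by superposition:
  clockwise couple 85.2 at a = 4: M₀a(2L − a)/(2EI) = 2045/EI
  point load 71 at a = 7.2: Pa²(3L − a)/(6EI) = 10306/EI
  δ_0 = 12351/EI
Tip deflection under a unit load at C: L³/(3EI) = 170.7/EI.
The prop prevents deflection at C: R_C = δ_0/δ_{CC} = 12351/170.7 = 72.37 kN.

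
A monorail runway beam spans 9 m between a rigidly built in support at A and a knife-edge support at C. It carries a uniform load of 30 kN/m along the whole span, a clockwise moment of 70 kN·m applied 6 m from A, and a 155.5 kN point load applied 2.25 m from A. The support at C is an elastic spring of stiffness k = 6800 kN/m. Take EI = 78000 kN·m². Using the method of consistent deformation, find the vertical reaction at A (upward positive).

Choose R_C as the redundant. The primary structure is the cantilever fixed at A.
Downward deflection at the released point C due to the loads:
  UDL 30: wL⁴/(8EI) = 24604/EI
  clockwise couple 70 at a = 6: M₀a(2L − a)/(2EI) = 2520/EI
  point load 155.5 at a = 2.25: Pa²(3L − a)/(6EI) = 3247/EI
  δ_0 = 30371/EI
Flexibility coefficient — unit upward force at C: δ_{CC} = L³/(3EI) = 243/EI.
With EI = 78000 kN·m²: δ_0 = 0.38937 m and δ_{CC} = 0.003115 m/kN.
Compatibility — the spring shortens by R_C/k under the reaction it provides: δ_0 − R_C·δ_{CC} = R_C/k. With 1/k = 0.000147 m/kN, R_C = δ_0 / (δ_{CC} + 1/k) = 0.38937 / (0.003115 + 0.000147) = 119.3 kN.
Vertical equilibrium: R_A = ΣP − R_C = 425.5 − 119.3 = 306.2 kN.

R_A = 306.2 kN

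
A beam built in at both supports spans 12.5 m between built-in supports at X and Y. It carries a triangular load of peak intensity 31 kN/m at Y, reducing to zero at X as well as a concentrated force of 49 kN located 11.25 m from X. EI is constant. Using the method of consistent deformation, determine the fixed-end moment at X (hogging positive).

M_X = 167 kN·m

Release both end moments; the primary structure is a simply-supported span XY with redundants M_X and M_Y.
End rotations of the released simple span under the applied load (×1/EI):
  at X: triangular load, peak 31: 7w₀L³/(360EI) = 1177/EI
  at Y: triangular load, peak 31: w₀L³/(45EI) = 1345/EI
  at X: point load 49 at a = 11.25: Pab(L + b)/(6LEI) = 126.3/EI
  at Y: point load 49 at a = 11.25: Pab(L + a)/(6LEI) = 218.2/EI
  θ_X0 = 1304/EI,  θ_Y0 = 1564/EI
Flexibility coefficients: a unit moment at one end gives L/(3EI) there and L/(6EI) at the far end, so f₁₁ = f₂₂ = 4.167/EI and f₁₂ = f₂₁ = 2.083/EI.
Compatibility — zero rotation at each built-in end:
  4.167 M_X + 2.083 M_Y = 1304
  2.083 M_X + 4.167 M_Y = 1564
Solving the pair gives M_X = 167 kN·m and M_Y = 291.8 kN·m (hogging).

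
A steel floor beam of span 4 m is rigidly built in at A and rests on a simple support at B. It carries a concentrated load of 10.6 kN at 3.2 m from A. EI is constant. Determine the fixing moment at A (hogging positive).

M_A = 4.07 kN·m

Release the roller at B. Primary structure: cantilever fixed at A.
Primary-structure tip deflection at B by superposition:
  point load 10.6 at a = 3.2: Pa²(3L − a)/(6EI) = 159.2/EI
Tip deflection under a unit load at B: L³/(3EI) = 21.33/EI.
Compatibility at B: δ_0 − R_B·δ_{BB} = 0, so R_B = 159.2/21.33 = 7.462 kN.
Moment equilibrium about A: M_A = Σ(load moments about A) − R_B·L = 33.92 − 7.462×4 = 4.07 kN·m.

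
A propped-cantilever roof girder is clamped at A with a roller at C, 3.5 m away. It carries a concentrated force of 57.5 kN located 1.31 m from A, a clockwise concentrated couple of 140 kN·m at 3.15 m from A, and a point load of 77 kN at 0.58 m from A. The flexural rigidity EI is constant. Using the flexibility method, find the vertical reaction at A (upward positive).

Release the roller at C. Primary structure: cantilever fixed at A.
Free-end deflection of the primary structure under the applied loading (downward +):
  point load 57.5 at a = 1.31: Pa²(3L − a)/(6EI) = 151.1/EI
  clockwise couple 140 at a = 3.15: M₀a(2L − a)/(2EI) = 848.9/EI
  point load 77 at a = 0.58: Pa²(3L − a)/(6EI) = 42.83/EI
  δ_0 = 1043/EI
Flexibility coefficient — unit upward force at C: δ_{CC} = L³/(3EI) = 14.29/EI.
Compatibility at C: δ_0 − R_C·δ_{CC} = 0, so R_C = 1043/14.29 = 72.97 kN.
Vertical equilibrium: R_A = ΣP − R_C = 134.5 − 72.97 = 61.53 kN.

R_A = 61.53 kN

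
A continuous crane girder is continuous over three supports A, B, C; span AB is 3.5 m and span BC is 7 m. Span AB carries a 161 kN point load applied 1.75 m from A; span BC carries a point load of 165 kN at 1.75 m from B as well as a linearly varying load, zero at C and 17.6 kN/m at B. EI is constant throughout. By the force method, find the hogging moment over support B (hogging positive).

Release continuity at B by inserting a hinge; the redundant is the internal moment M_B. The primary structure is two simply-supported spans AB and BC.
Discontinuity in slope at B on the released structure — sum the simple-span end rotations:
  span AB: point load 161 at a = 1.75: Pab(L + a)/(6LEI) = 123.3/EI
  span BC: point load 165 at a = 1.75: Pab(L + b)/(6LEI) = 442.1/EI
  span BC: triangular load, peak 17.6: w₀L³/(45EI) = 134.2/EI
  relative rotation θ_0 = (123.3 + 576.3)/EI = 699.6/EI
A unit hogging moment at B produces rotation L₁/(3EI) + L₂/(3EI) = 3.5/EI.
Slope continuity at B: θ_0 = M_B·3.5/EI, so M_B = 699.6/3.5 = 199.9 kN·m (hogging).

M_B = 199.9 kN·m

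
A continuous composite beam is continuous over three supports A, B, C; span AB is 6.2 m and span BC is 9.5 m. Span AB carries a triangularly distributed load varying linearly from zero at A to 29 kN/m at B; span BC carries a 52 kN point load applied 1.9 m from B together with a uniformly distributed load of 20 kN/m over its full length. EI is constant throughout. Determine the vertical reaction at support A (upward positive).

Take M_B as the redundant. Released structure: two simple spans AB and BC with a hinge at B.
Rotations at B on the released spans (each span's end-slope, ×1/EI):
  span AB: triangular load, peak 29: w₀L³/(45EI) = 153.6/EI
  span BC: point load 52 at a = 1.9: Pab(L + b)/(6LEI) = 225.3/EI
  span BC: UDL 20: wL³/(24EI) = 714.5/EI
  relative rotation θ_0 = (153.6 + 939.7)/EI = 1093/EI
A unit hogging moment at B produces rotation L₁/(3EI) + L₂/(3EI) = 5.233/EI.
Slope continuity at B: θ_0 = M_B·5.233/EI, so M_B = 1093/5.233 = 208.9 kN·m (hogging).
Span AB, ΣM about A with M_B applied at B: R_B^{AB}·6.2 = 371.6 + 208.9, so R_B^{AB} = 93.63 kN and R_A = 89.9 − 93.63 = -3.73 kN.

R_A = -3.73 kN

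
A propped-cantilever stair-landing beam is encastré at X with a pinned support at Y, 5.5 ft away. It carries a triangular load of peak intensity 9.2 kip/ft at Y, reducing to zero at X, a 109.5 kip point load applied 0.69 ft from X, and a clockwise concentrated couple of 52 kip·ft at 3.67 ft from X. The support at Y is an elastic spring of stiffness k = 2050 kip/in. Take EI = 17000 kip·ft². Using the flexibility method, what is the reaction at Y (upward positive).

Remove the prop at Y; the released (primary) structure is a cantilever built in at X.
Downward deflection at the released point Y due to the loads:
  triangular load, peak 9.2 at the free end: 11w₀L⁴/(120EI) = 771.7/EI
  point load 109.5 at a = 0.69: Pa²(3L − a)/(6EI) = 137.4/EI
  clockwise couple 52 at a = 3.67: M₀a(2L − a)/(2EI) = 699.4/EI
  δ_0 = 1609/EI
Flexibility coefficient — unit upward force at Y: δ_{YY} = L³/(3EI) = 55.46/EI.
With EI = 17000 kip·ft²: δ_0 = 0.094618 ft and δ_{YY} = 0.003262 ft/kip.
Compatibility — the spring shortens by R_Y/k under the reaction it provides: δ_0 − R_Y·δ_{YY} = R_Y/k. With 1/k = 1/(2050×12) ft/kip = 0.000041 ft/kip, R_Y = δ_0 / (δ_{YY} + 1/k) = 0.094618 / (0.003262 + 0.000041) = 28.65 kip.

R_Y = 28.65 kip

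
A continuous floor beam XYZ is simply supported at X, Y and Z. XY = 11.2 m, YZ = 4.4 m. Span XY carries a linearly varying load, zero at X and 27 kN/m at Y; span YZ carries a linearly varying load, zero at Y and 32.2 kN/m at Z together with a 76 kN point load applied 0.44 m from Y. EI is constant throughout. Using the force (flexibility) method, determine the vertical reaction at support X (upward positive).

Release continuity at Y by inserting a hinge; the redundant is the internal moment M_Y. The primary structure is two simply-supported spans XY and YZ.
Rotations at Y on the released spans (each span's end-slope, ×1/EI):
  span XY: triangular load, peak 27: w₀L³/(45EI) = 843/EI
  span YZ: triangular load, peak 32.2: 7w₀L³/(360EI) = 53.33/EI
  span YZ: point load 76 at a = 0.44: Pab(L + b)/(6LEI) = 41.93/EI
  relative rotation θ_0 = (843 + 95.27)/EI = 938.2/EI
A unit hogging moment at Y produces rotation L₁/(3EI) + L₂/(3EI) = 5.2/EI.
Compatibility: M_Y·(L₁+L₂)/(3EI) = θ_0, giving M_Y = 180.4 kN·m (hogging).
Span XY, ΣM about X with M_Y applied at Y: R_Y^{XY}·11.2 = 1129 + 180.4, so R_Y^{XY} = 116.9 kN and R_X = 151.2 − 116.9 = 34.29 kN.

R_X = 34.29 kN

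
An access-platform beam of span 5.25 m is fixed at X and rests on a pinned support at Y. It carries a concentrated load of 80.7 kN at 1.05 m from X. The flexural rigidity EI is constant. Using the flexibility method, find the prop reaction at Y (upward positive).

Take the reaction at Y as the redundant and release it; the primary structure is a cantilever fixed at X.
Downward deflection at the released point Y due to the loads:
  point load 80.7 at a = 1.05: Pa²(3L − a)/(6EI) = 218/EI
Flexibility coefficient — unit upward force at Y: δ_{YY} = L³/(3EI) = 48.23/EI.
Compatibility at Y: δ_0 − R_Y·δ_{YY} = 0, so R_Y = 218/48.23 = 4.519 kN.

R_Y = 4.519 kN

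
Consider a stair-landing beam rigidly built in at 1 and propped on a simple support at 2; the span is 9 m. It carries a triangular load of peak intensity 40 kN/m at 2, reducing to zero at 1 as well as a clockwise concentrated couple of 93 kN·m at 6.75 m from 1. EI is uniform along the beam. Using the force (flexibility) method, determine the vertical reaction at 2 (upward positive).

Take the reaction at 2 as the redundant and release it; the primary structure is a cantilever fixed at 1.
Deflection at 2 on the released cantilever, summing each load's contribution:
  triangular load, peak 40 at the free end: 11w₀L⁴/(120EI) = 24057/EI
  clockwise couple 93 at a = 6.75: M₀a(2L − a)/(2EI) = 3531/EI
  δ_0 = 27588/EI
Tip deflection under a unit load at 2: L³/(3EI) = 243/EI.
The prop prevents deflection at 2: R_2 = δ_0/δ_{22} = 27588/243 = 113.5 kN.

R_2 = 113.5 kN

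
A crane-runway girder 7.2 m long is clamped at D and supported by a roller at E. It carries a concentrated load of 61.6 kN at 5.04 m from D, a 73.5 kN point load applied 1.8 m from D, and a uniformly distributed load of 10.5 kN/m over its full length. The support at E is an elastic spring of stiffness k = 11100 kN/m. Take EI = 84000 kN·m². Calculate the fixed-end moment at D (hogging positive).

Take the reaction at E as the redundant and release it; the primary structure is a cantilever fixed at D.
Downward deflection at the released point E due to the loads:
  point load 61.6 at a = 5.04: Pa²(3L − a)/(6EI) = 4319/EI
  point load 73.5 at a = 1.8: Pa²(3L − a)/(6EI) = 785.9/EI
  UDL 10.5: wL⁴/(8EI) = 3527/EI
  δ_0 = 8632/EI
Flexibility coefficient — unit upward force at E: δ_{EE} = L³/(3EI) = 124.4/EI.
With EI = 84000 kN·m²: δ_0 = 0.10276 m and δ_{EE} = 0.001481 m/kN.
Compatibility — the spring shortens by R_E/k under the reaction it provides: δ_0 − R_E·δ_{EE} = R_E/k. With 1/k = 0.00009 m/kN, R_E = δ_0 / (δ_{EE} + 1/k) = 0.10276 / (0.001481 + 0.00009) = 65.4 kN.
Moment equilibrium about D: M_D = Σ(load moments about D) − R_E·L = 714.9 − 65.4×7.2 = 244 kN·m.

M_D = 244 kN·m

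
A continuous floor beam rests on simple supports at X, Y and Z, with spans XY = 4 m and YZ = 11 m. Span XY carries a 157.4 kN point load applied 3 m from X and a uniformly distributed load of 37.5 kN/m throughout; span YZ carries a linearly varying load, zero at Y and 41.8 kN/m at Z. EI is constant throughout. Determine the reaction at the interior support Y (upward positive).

Take M_Y as the redundant. Released structure: two simple spans XY and YZ with a hinge at Y.
End slopes at the hinge Y, treating each span as simply supported:
  span XY: point load 157.4 at a = 3: Pab(L + a)/(6LEI) = 137.7/EI
  span XY: UDL 37.5: wL³/(24EI) = 100/EI
  span YZ: triangular load, peak 41.8: 7w₀L³/(360EI) = 1082/EI
  relative rotation θ_0 = (237.7 + 1082)/EI = 1320/EI
A unit hogging moment at Y produces rotation L₁/(3EI) + L₂/(3EI) = 5/EI.
Slope continuity at Y: θ_0 = M_Y·5/EI, so M_Y = 1320/5 = 263.9 kN·m (hogging).
Span XY, ΣM about X with M_Y applied at Y: R_Y^{XY}·4 = 772.2 + 263.9, so R_Y^{XY} = 259 kN and R_X = 307.4 − 259 = 48.37 kN.
Span YZ, ΣM about Z: R_Y^{YZ}·11 = 843 + 263.9, so R_Y^{YZ} = 100.6 kN and R_Z = 229.9 − 100.6 = 129.3 kN.
R_Y = 259 + 100.6 = 359.7 kN.

R_Y = 359.7 kN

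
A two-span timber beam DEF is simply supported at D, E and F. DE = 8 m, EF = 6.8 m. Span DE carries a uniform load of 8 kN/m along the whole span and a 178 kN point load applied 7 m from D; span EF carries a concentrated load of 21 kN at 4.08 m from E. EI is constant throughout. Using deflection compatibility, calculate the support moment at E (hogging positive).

Release continuity at E by inserting a hinge; the redundant is the internal moment M_E. The primary structure is two simply-supported spans DE and EF.
End slopes at the hinge E, treating each span as simply supported:
  span DE: UDL 8: wL³/(24EI) = 170.7/EI
  span DE: point load 178 at a = 7: Pab(L + a)/(6LEI) = 389.4/EI
  span EF: point load 21 at a = 4.08: Pab(L + b)/(6LEI) = 54.38/EI
  relative rotation θ_0 = (560 + 54.38)/EI = 614.4/EI
A unit hogging moment at E produces rotation L₁/(3EI) + L₂/(3EI) = 4.933/EI.
Slope continuity at E: θ_0 = M_E·4.933/EI, so M_E = 614.4/4.933 = 124.5 kN·m (hogging).

M_E = 124.5 kN·m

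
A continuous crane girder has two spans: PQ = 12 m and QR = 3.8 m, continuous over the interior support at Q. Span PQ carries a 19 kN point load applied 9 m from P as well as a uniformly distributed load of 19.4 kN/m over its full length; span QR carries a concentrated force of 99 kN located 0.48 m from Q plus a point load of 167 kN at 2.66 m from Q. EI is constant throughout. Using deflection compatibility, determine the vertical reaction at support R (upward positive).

R_R = 44.19 kN

Take M_Q as the redundant. Released structure: two simple spans PQ and QR with a hinge at Q.
End slopes at the hinge Q, treating each span as simply supported:
  span PQ: point load 19 at a = 9: Pab(L + a)/(6LEI) = 149.6/EI
  span PQ: UDL 19.4: wL³/(24EI) = 1397/EI
  span QR: point load 99 at a = 0.48: Pab(L + b)/(6LEI) = 49.27/EI
  span QR: point load 167 at a = 2.66: Pab(L + b)/(6LEI) = 109.7/EI
  relative rotation θ_0 = (1546 + 159)/EI = 1705/EI
A unit hogging moment at Q produces rotation L₁/(3EI) + L₂/(3EI) = 5.267/EI.
Compatibility: M_Q·(L₁+L₂)/(3EI) = θ_0, giving M_Q = 323.8 kN·m (hogging).
Span QR, ΣM about R: R_Q^{QR}·3.8 = 519.1 + 323.8, so R_Q^{QR} = 221.8 kN and R_R = 266 − 221.8 = 44.19 kN.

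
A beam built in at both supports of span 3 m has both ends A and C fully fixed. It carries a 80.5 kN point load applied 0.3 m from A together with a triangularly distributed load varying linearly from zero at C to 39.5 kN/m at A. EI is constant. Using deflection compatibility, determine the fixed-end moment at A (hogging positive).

M_A = 37.34 kN·m

Take the two fixed-end moments M_A, M_C as redundants; the released structure is the simple span AC.
End rotations of the released simple span under the applied load (×1/EI):
  at A: point load 80.5 at a = 0.3: Pab(L + b)/(6LEI) = 20.65/EI
  at C: point load 80.5 at a = 0.3: Pab(L + a)/(6LEI) = 11.95/EI
  at A: triangular load, peak 39.5: w₀L³/(45EI) = 23.7/EI
  at C: triangular load, peak 39.5: 7w₀L³/(360EI) = 20.74/EI
  θ_A0 = 44.35/EI,  θ_C0 = 32.69/EI
Flexibility coefficients: a unit moment at one end gives L/(3EI) there and L/(6EI) at the far end, so f₁₁ = f₂₂ = 1/EI and f₁₂ = f₂₁ = 0.5/EI.
Compatibility — zero rotation at each built-in end:
  1 M_A + 0.5 M_C = 44.35
  0.5 M_A + 1 M_C = 32.69
Solving the pair gives M_A = 37.34 kN·m and M_C = 14.02 kN·m (hogging).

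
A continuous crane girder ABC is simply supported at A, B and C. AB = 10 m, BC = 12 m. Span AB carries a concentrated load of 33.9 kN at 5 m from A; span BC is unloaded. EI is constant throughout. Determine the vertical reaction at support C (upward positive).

R_C = -2.408 kN

Take M_B as the redundant. Released structure: two simple spans AB and BC with a hinge at B.
End slopes at the hinge B, treating each span as simply supported:
  span AB: point load 33.9 at a = 5: Pab(L + a)/(6LEI) = 211.9/EI
  relative rotation θ_0 = (211.9 + 0)/EI = 211.9/EI
A unit hogging moment at B produces rotation L₁/(3EI) + L₂/(3EI) = 7.333/EI.
Compatibility: M_B·(L₁+L₂)/(3EI) = θ_0, giving M_B = 28.89 kN·m (hogging).
Span BC, ΣM about C: R_B^{BC}·12 = 0 + 28.89, so R_B^{BC} = 2.408 kN and R_C = 0 − 2.408 = -2.408 kN.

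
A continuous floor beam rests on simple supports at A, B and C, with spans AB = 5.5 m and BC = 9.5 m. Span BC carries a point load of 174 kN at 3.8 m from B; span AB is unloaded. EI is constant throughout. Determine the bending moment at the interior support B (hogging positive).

Release continuity at B by inserting a hinge; the redundant is the internal moment M_B. The primary structure is two simply-supported spans AB and BC.
Discontinuity in slope at B on the released structure — sum the simple-span end rotations:
  span BC: point load 174 at a = 3.8: Pab(L + b)/(6LEI) = 1005/EI
  relative rotation θ_0 = (0 + 1005)/EI = 1005/EI
A unit hogging moment at B produces rotation L₁/(3EI) + L₂/(3EI) = 5/EI.
Slope continuity at B: θ_0 = M_B·5/EI, so M_B = 1005/5 = 201 kN·m (hogging).

M_B = 201 kN·m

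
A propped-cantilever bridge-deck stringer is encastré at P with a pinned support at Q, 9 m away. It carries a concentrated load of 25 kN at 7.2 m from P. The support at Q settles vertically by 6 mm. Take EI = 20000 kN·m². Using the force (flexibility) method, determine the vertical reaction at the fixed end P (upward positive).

Choose R_Q as the redundant. The primary structure is the cantilever fixed at P.
Deflection at Q on the released cantilever, summing each load's contribution:
  point load 25 at a = 7.2: Pa²(3L − a)/(6EI) = 4277/EI
Tip deflection under a unit load at Q: L³/(3EI) = 243/EI.
With EI = 20000 kN·m²: δ_0 = 0.21384 m and δ_{QQ} = 0.01215 m/kN.
Compatibility — the beam at Q must follow the support down by 0.006 m: δ_0 − R_Q·δ_{QQ} = 0.006, so R_Q = (0.21384 − 0.006)/0.01215 = 17.11 kN.
Vertical equilibrium: R_P = ΣP − R_Q = 25 − 17.11 = 7.894 kN.

R_P = 7.894 kN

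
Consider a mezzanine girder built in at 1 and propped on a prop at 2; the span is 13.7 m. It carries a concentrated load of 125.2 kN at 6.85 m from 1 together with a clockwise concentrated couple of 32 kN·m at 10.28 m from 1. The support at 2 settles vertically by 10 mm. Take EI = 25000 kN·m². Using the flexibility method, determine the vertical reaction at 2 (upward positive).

R_2 = 42.12 kN

Remove the prop at 2; the released (primary) structure is a cantilever built in at 1.
Free-end deflection of the primary structure under the applied loading (downward +):
  point load 125.2 at a = 6.85: Pa²(3L − a)/(6EI) = 33535/EI
  clockwise couple 32 at a = 10.28: M₀a(2L − a)/(2EI) = 2816/EI
  δ_0 = 36351/EI
Tip deflection under a unit load at 2: L³/(3EI) = 857.1/EI.
With EI = 25000 kN·m²: δ_0 = 1.454 m and δ_{22} = 0.034285 m/kN.
Compatibility — the beam at 2 must follow the support down by 0.01 m: δ_0 − R_2·δ_{22} = 0.01, so R_2 = (1.454 − 0.01)/0.034285 = 42.12 kN.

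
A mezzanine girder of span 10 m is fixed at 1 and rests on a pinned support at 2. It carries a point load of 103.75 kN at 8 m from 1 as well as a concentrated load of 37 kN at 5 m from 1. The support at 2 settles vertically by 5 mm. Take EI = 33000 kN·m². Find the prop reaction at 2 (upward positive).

Release the roller at 2. Primary structure: cantilever fixed at 1.
Primary-structure tip deflection at 2 by superposition:
  point load 103.75 at a = 8: Pa²(3L − a)/(6EI) = 24347/EI
  point load 37 at a = 5: Pa²(3L − a)/(6EI) = 3854/EI
  δ_0 = 28201/EI
Tip deflection under a unit load at 2: L³/(3EI) = 333.3/EI.
With EI = 33000 kN·m²: δ_0 = 0.85457 m and δ_{22} = 0.010101 m/kN.
Compatibility — the beam at 2 must follow the support down by 0.005 m: δ_0 − R_2·δ_{22} = 0.005, so R_2 = (0.85457 − 0.005)/0.010101 = 84.11 kN.

R_2 = 84.11 kN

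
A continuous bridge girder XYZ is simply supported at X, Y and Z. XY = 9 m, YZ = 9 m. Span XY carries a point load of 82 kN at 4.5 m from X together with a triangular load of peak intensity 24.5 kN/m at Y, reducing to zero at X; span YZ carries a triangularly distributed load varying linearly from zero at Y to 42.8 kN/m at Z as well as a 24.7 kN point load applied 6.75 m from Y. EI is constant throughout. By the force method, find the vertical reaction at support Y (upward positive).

Release continuity at Y by inserting a hinge; the redundant is the internal moment M_Y. The primary structure is two simply-supported spans XY and YZ.
Discontinuity in slope at Y on the released structure — sum the simple-span end rotations:
  span XY: point load 82 at a = 4.5: Pab(L + a)/(6LEI) = 415.1/EI
  span XY: triangular load, peak 24.5: w₀L³/(45EI) = 396.9/EI
  span YZ: triangular load, peak 42.8: 7w₀L³/(360EI) = 606.7/EI
  span YZ: point load 24.7 at a = 6.75: Pab(L + b)/(6LEI) = 78.15/EI
  relative rotation θ_0 = (812 + 684.8)/EI = 1497/EI
A unit hogging moment at Y produces rotation L₁/(3EI) + L₂/(3EI) = 6/EI.
Compatibility: M_Y·(L₁+L₂)/(3EI) = θ_0, giving M_Y = 249.5 kN·m (hogging).
Span XY, ΣM about X with M_Y applied at Y: R_Y^{XY}·9 = 1030 + 249.5, so R_Y^{XY} = 142.2 kN and R_X = 192.2 − 142.2 = 50.03 kN.
Span YZ, ΣM about Z: R_Y^{YZ}·9 = 633.4 + 249.5, so R_Y^{YZ} = 98.09 kN and R_Z = 217.3 − 98.09 = 119.2 kN.
R_Y = 142.2 + 98.09 = 240.3 kN.

R_Y = 240.3 kN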